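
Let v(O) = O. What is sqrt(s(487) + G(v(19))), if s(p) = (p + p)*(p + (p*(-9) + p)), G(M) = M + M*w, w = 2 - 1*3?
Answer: 487*I*sqrt(14) ≈ 1822.2*I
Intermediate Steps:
w = -1 (w = 2 - 3 = -1)
G(M) = 0 (G(M) = M + M*(-1) = M - M = 0)
s(p) = -14*p**2 (s(p) = (2*p)*(p + (-9*p + p)) = (2*p)*(p - 8*p) = (2*p)*(-7*p) = -14*p**2)
sqrt(s(487) + G(v(19))) = sqrt(-14*487**2 + 0) = sqrt(-14*237169 + 0) = sqrt(-3320366 + 0) = sqrt(-3320366) = 487*I*sqrt(14)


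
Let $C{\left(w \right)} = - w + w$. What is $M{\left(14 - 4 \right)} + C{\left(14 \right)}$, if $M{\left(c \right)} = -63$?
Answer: $-63$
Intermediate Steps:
$C{\left(w \right)} = 0$
$M{\left(14 - 4 \right)} + C{\left(14 \right)} = -63 + 0 = -63$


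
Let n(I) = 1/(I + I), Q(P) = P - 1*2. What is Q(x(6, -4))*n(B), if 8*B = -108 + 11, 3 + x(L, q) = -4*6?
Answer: 116/97 ≈ 1.1959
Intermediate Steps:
x(L, q) = -27 (x(L, q) = -3 - 4*6 = -3 - 24 = -27)
Q(P) = -2 + P (Q(P) = P - 2 = -2 + P)
B = -97/8 (B = (-108 + 11)/8 = (⅛)*(-97) = -97/8 ≈ -12.125)
n(I) = 1/(2*I)
Q(x(6, -4))*n(B) = (-2 - 27)*(1/(2*(-97/8))) = -29*(-8)/(2*97) = -29*(-4/97) = 116/97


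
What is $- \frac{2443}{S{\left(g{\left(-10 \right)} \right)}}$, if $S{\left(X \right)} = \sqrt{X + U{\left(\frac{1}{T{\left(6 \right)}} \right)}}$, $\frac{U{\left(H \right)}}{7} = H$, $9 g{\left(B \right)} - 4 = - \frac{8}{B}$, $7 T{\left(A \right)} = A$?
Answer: $- \frac{2443 \sqrt{870}}{87} \approx -828.25$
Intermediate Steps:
$T{\left(A \right)} = \frac{A}{7}$
$g{\left(B \right)} = \frac{4}{9} - \frac{8}{9 B}$ ($g{\left(B \right)} = \frac{4}{9} + \frac{\left(-8\right) \frac{1}{B}}{9} = \frac{4}{9} - \frac{8}{9 B}$)
$U{\left(H \right)} = 7 H$
$S{\left(X \right)} = \sqrt{\frac{49}{6} + X}$ ($S{\left(X \right)} = \sqrt{X + \frac{7}{\frac{1}{7} \cdot 6}} = \sqrt{X + \frac{7}{\frac{6}{7}}} = \sqrt{X + 7 \cdot \frac{7}{6}} = \sqrt{X + \frac{49}{6}} = \sqrt{\frac{49}{6} + X}$)
$- \frac{2443}{S{\left(g{\left(-10 \right)} \right)}} = - \frac{2443}{\frac{1}{6} \sqrt{294 + 36 \frac{4 \left(-2 - 10\right)}{9 \left(-10\right)}}} = - \frac{2443}{\frac{1}{6} \sqrt{294 + 36 \cdot \frac{4}{9} \left(- \frac{1}{10}\right) \left(-12\right)}} = - \frac{2443}{\frac{1}{6} \sqrt{294 + 36 \cdot \frac{8}{15}}} = - \frac{2443}{\frac{1}{6} \sqrt{294 + \frac{96}{5}}} = - \frac{2443}{\frac{1}{6} \sqrt{\frac{1566}{5}}} = - \frac{2443}{\frac{1}{6} \frac{3 \sqrt{870}}{5}} = - \frac{2443}{\frac{1}{10} \sqrt{870}} = - 2443 \frac{\sqrt{870}}{87} = - \frac{2443 \sqrt{870}}{87}$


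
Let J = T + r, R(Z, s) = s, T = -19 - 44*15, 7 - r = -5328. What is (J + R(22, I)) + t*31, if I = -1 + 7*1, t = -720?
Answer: -17658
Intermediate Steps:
r = 5335 (r = 7 - 1*(-5328) = 7 + 5328 = 5335)
T = -679 (T = -19 - 660 = -679)
I = 6 (I = -1 + 7 = 6)
J = 4656 (J = -679 + 5335 = 4656)
(J + R(22, I)) + t*31 = (4656 + 6) - 720*31 = 4662 - 22320 = -17658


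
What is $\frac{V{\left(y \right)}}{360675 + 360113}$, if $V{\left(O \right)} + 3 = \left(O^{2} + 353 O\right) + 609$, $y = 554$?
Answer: $\frac{125771}{180197} \approx 0.69796$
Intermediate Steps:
$V{\left(O \right)} = 606 + O^{2} + 353 O$ ($V{\left(O \right)} = -3 + \left(\left(O^{2} + 353 O\right) + 609\right) = -3 + \left(609 + O^{2} + 353 O\right) = 606 + O^{2} + 353 O$)
$\frac{V{\left(y \right)}}{360675 + 360113} = \frac{606 + 554^{2} + 353 \cdot 554}{360675 + 360113} = \frac{606 + 306916 + 195562}{720788} = 503084 \cdot \frac{1}{720788} = \frac{125771}{180197}$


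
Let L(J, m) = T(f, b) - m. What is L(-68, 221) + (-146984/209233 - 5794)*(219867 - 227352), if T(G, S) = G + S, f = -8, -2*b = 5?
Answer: 18150174625541/418466 ≈ 4.3373e+7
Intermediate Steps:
b = -5/2 (b = -1/2*5 = -5/2 ≈ -2.5000)
L(J, m) = -21/2 - m (L(J, m) = (-8 - 5/2) - m = -21/2 - m)
L(-68, 221) + (-146984/209233 - 5794)*(219867 - 227352) = (-21/2 - 1*221) + (-146984/209233 - 5794)*(219867 - 227352) = (-21/2 - 221) + (-146984*1/209233 - 5794)*(-7485) = -463/2 + (-146984/209233 - 5794)*(-7485) = -463/2 - 1212442986/209233*(-7485) = -463/2 + 9075135750210/209233 = 18150174625541/418466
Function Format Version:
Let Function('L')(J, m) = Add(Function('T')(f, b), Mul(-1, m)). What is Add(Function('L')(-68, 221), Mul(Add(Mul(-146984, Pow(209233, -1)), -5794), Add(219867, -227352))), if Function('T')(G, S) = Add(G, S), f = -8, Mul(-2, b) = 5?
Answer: Rational(18150174625541, 418466) ≈ 4.3373e+7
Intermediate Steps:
b = Rational(-5, 2) (b = Mul(Rational(-1, 2), 5) = Rational(-5, 2) ≈ -2.5000)
Function('L')(J, m) = Add(Rational(-21, 2), Mul(-1, m)) (Function('L')(J, m) = Add(Add(-8, Rational(-5, 2)), Mul(-1, m)) = Add(Rational(-21, 2), Mul(-1, m)))
Add(Function('L')(-68, 221), Mul(Add(Mul(-146984, Pow(209233, -1)), -5794), Add(219867, -227352))) = Add(Add(Rational(-21, 2), Mul(-1, 221)), Mul(Add(Mul(-146984, Pow(209233, -1)), -5794), Add(219867, -227352))) = Add(Add(Rational(-21, 2), -221), Mul(Add(Mul(-146984, Rational(1, 209233)), -5794), -7485)) = Add(Rational(-463, 2), Mul(Add(Rational(-146984, 209233), -5794), -7485)) = Add(Rational(-463, 2), Mul(Rational(-1212442986, 209233), -7485)) = Add(Rational(-463, 2), Rational(9075135750210, 209233)) = Rational(18150174625541, 418466)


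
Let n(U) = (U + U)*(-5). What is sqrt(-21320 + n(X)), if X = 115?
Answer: I*sqrt(22470) ≈ 149.9*I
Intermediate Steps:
n(U) = -10*U (n(U) = (2*U)*(-5) = -10*U)
sqrt(-21320 + n(X)) = sqrt(-21320 - 10*115) = sqrt(-21320 - 1150) = sqrt(-22470) = I*sqrt(22470)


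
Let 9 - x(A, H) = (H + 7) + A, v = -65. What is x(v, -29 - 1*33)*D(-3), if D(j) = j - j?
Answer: 0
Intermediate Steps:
x(A, H) = 2 - A - H (x(A, H) = 9 - ((H + 7) + A) = 9 - ((7 + H) + A) = 9 - (7 + A + H) = 9 + (-7 - A - H) = 2 - A - H)
D(j) = 0
x(v, -29 - 1*33)*D(-3) = (2 - 1*(-65) - (-29 - 1*33))*0 = (2 + 65 - (-29 - 33))*0 = (2 + 65 - 1*(-62))*0 = (2 + 65 + 62)*0 = 129*0 = 0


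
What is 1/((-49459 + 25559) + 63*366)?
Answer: -1/842 ≈ -0.0011876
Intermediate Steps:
1/((-49459 + 25559) + 63*366) = 1/(-23900 + 23058) = 1/(-842) = -1/842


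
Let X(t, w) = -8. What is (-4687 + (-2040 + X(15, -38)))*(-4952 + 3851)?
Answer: 7415235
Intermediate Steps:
(-4687 + (-2040 + X(15, -38)))*(-4952 + 3851) = (-4687 + (-2040 - 8))*(-4952 + 3851) = (-4687 - 2048)*(-1101) = -6735*(-1101) = 7415235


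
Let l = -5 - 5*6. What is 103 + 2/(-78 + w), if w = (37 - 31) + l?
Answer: 11019/107 ≈ 102.98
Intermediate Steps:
l = -35 (l = -5 - 30 = -35)
w = -29 (w = (37 - 31) - 35 = 6 - 35 = -29)
103 + 2/(-78 + w) = 103 + 2/(-78 - 29) = 103 + 2/(-107) = 103 + 2*(-1/107) = 103 - 2/107 = 11019/107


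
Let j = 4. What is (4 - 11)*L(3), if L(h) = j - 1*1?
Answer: -21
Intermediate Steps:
L(h) = 3 (L(h) = 4 - 1*1 = 4 - 1 = 3)
(4 - 11)*L(3) = (4 - 11)*3 = -7*3 = -21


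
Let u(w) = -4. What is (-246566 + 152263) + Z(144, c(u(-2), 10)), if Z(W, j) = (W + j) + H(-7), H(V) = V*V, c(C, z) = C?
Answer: -94114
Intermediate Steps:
H(V) = V**2
Z(W, j) = 49 + W + j (Z(W, j) = (W + j) + (-7)**2 = (W + j) + 49 = 49 + W + j)
(-246566 + 152263) + Z(144, c(u(-2), 10)) = (-246566 + 152263) + (49 + 144 - 4) = -94303 + 189 = -94114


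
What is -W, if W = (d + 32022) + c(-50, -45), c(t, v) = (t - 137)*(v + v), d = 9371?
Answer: -58223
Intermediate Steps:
c(t, v) = 2*v*(-137 + t) (c(t, v) = (-137 + t)*(2*v) = 2*v*(-137 + t))
W = 58223 (W = (9371 + 32022) + 2*(-45)*(-137 - 50) = 41393 + 2*(-45)*(-187) = 41393 + 16830 = 58223)
-W = -1*58223 = -58223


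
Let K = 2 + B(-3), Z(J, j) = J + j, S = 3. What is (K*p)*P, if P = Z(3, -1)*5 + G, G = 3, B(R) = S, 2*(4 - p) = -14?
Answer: 715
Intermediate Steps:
p = 11 (p = 4 - 1/2*(-14) = 4 + 7 = 11)
B(R) = 3
K = 5 (K = 2 + 3 = 5)
P = 13 (P = (3 - 1)*5 + 3 = 2*5 + 3 = 10 + 3 = 13)
(K*p)*P = (5*11)*13 = 55*13 = 715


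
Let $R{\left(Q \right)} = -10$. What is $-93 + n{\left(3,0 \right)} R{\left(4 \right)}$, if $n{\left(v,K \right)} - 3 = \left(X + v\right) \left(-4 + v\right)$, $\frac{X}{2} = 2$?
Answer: $-53$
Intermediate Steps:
$X = 4$ ($X = 2 \cdot 2 = 4$)
$n{\left(v,K \right)} = 3 + \left(-4 + v\right) \left(4 + v\right)$ ($n{\left(v,K \right)} = 3 + \left(4 + v\right) \left(-4 + v\right) = 3 + \left(-4 + v\right) \left(4 + v\right)$)
$-93 + n{\left(3,0 \right)} R{\left(4 \right)} = -93 + \left(-13 + 3^{2}\right) \left(-10\right) = -93 + \left(-13 + 9\right) \left(-10\right) = -93 - -40 = -93 + 40 = -53$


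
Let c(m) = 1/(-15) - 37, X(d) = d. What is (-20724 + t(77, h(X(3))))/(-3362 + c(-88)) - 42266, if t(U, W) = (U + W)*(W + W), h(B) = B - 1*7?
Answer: -1077327328/25493 ≈ -42260.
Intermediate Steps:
h(B) = -7 + B (h(B) = B - 7 = -7 + B)
t(U, W) = 2*W*(U + W) (t(U, W) = (U + W)*(2*W) = 2*W*(U + W))
c(m) = -556/15 (c(m) = -1/15 - 37 = -556/15)
(-20724 + t(77, h(X(3))))/(-3362 + c(-88)) - 42266 = (-20724 + 2*(-7 + 3)*(77 + (-7 + 3)))/(-3362 - 556/15) - 42266 = (-20724 + 2*(-4)*(77 - 4))/(-50986/15) - 42266 = (-20724 + 2*(-4)*73)*(-15/50986) - 42266 = (-20724 - 584)*(-15/50986) - 42266 = -21308*(-15/50986) - 42266 = 159810/25493 - 42266 = -1077327328/25493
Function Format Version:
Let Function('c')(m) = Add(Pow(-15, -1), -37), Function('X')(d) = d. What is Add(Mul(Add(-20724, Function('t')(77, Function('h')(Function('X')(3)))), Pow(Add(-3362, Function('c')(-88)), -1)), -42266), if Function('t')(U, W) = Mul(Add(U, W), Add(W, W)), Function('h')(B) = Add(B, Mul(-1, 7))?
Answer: Rational(-1077327328, 25493) ≈ -42260.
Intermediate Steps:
Function('h')(B) = Add(-7, B) (Function('h')(B) = Add(B, -7) = Add(-7, B))
Function('t')(U, W) = Mul(2, W, Add(U, W)) (Function('t')(U, W) = Mul(Add(U, W), Mul(2, W)) = Mul(2, W, Add(U, W)))
Function('c')(m) = Rational(-556, 15) (Function('c')(m) = Add(Rational(-1, 15), -37) = Rational(-556, 15))
Add(Mul(Add(-20724, Function('t')(77, Function('h')(Function('X')(3)))), Pow(Add(-3362, Function('c')(-88)), -1)), -42266) = Add(Mul(Add(-20724, Mul(2, Add(-7, 3), Add(77, Add(-7, 3)))), Pow(Add(-3362, Rational(-556, 15)), -1)), -42266) = Add(Mul(Add(-20724, Mul(2, -4, Add(77, -4))), Pow(Rational(-50986, 15), -1)), -42266) = Add(Mul(Add(-20724, Mul(2, -4, 73)), Rational(-15, 50986)), -42266) = Add(Mul(Add(-20724, -584), Rational(-15, 50986)), -42266) = Add(Mul(-21308, Rational(-15, 50986)), -42266) = Add(Rational(159810, 25493), -42266) = Rational(-1077327328, 25493)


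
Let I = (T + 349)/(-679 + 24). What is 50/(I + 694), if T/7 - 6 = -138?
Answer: 6550/91029 ≈ 0.071955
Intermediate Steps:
T = -924 (T = 42 + 7*(-138) = 42 - 966 = -924)
I = 115/131 (I = (-924 + 349)/(-679 + 24) = -575/(-655) = -575*(-1/655) = 115/131 ≈ 0.87786)
50/(I + 694) = 50/(115/131 + 694) = 50/(91029/131) = 50*(131/91029) = 6550/91029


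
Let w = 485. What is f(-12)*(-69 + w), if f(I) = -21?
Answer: -8736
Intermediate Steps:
f(-12)*(-69 + w) = -21*(-69 + 485) = -21*416 = -8736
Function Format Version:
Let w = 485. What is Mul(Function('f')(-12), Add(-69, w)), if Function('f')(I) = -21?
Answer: -8736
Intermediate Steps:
Mul(Function('f')(-12), Add(-69, w)) = Mul(-21, Add(-69, 485)) = Mul(-21, 416) = -8736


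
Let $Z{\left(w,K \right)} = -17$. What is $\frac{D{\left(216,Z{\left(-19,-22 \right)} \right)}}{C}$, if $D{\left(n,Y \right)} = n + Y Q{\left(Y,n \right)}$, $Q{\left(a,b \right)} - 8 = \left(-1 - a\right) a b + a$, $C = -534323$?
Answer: $- \frac{999153}{534323} \approx -1.8699$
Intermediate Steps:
$Q{\left(a,b \right)} = 8 + a + a b \left(-1 - a\right)$ ($Q{\left(a,b \right)} = 8 + \left(\left(-1 - a\right) a b + a\right) = 8 + \left(a \left(-1 - a\right) b + a\right) = 8 + \left(a b \left(-1 - a\right) + a\right) = 8 + \left(a + a b \left(-1 - a\right)\right) = 8 + a + a b \left(-1 - a\right)$)
$D{\left(n,Y \right)} = n + Y \left(8 + Y - Y n - n Y^{2}\right)$
$\frac{D{\left(216,Z{\left(-19,-22 \right)} \right)}}{C} = \frac{216 - - 17 \left(-8 - -17 - 3672 + 216 \left(-17\right)^{2}\right)}{-534323} = \left(216 - - 17 \left(-8 + 17 - 3672 + 216 \cdot 289\right)\right) \left(- \frac{1}{534323}\right) = \left(216 - - 17 \left(-8 + 17 - 3672 + 62424\right)\right) \left(- \frac{1}{534323}\right) = \left(216 - \left(-17\right) 58761\right) \left(- \frac{1}{534323}\right) = \left(216 + 998937\right) \left(- \frac{1}{534323}\right) = 999153 \left(- \frac{1}{534323}\right) = - \frac{999153}{534323}$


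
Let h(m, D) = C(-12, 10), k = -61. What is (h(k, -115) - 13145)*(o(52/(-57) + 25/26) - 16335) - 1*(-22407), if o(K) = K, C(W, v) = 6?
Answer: 318107335357/1482 ≈ 2.1465e+8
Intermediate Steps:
h(m, D) = 6
(h(k, -115) - 13145)*(o(52/(-57) + 25/26) - 16335) - 1*(-22407) = (6 - 13145)*((52/(-57) + 25/26) - 16335) - 1*(-22407) = -13139*((52*(-1/57) + 25*(1/26)) - 16335) + 22407 = -13139*((-52/57 + 25/26) - 16335) + 22407 = -13139*(73/1482 - 16335) + 22407 = -13139*(-24208397/1482) + 22407 = 318074128183/1482 + 22407 = 318107335357/1482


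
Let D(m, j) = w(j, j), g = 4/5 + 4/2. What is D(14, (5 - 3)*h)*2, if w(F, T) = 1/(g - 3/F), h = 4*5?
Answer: 80/109 ≈ 0.73394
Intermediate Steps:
g = 14/5 (g = 4*(1/5) + 4*(1/2) = 4/5 + 2 = 14/5 ≈ 2.8000)
h = 20
w(F, T) = 1/(14/5 - 3/F)
D(m, j) = 5*j/(-15 + 14*j)
D(14, (5 - 3)*h)*2 = (5*((5 - 3)*20)/(-15 + 14*((5 - 3)*20)))*2 = (5*(2*20)/(-15 + 14*(2*20)))*2 = (5*40/(-15 + 14*40))*2 = (5*40/(-15 + 560))*2 = (5*40/545)*2 = (5*40*(1/545))*2 = (40/109)*2 = 80/109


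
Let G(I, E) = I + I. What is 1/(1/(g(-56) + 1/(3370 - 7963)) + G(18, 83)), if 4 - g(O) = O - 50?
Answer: 505229/18192837 ≈ 0.027771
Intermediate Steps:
g(O) = 54 - O (g(O) = 4 - (O - 50) = 4 - (-50 + O) = 4 + (50 - O) = 54 - O)
G(I, E) = 2*I
1/(1/(g(-56) + 1/(3370 - 7963)) + G(18, 83)) = 1/(1/((54 - 1*(-56)) + 1/(3370 - 7963)) + 2*18) = 1/(1/((54 + 56) + 1/(-4593)) + 36) = 1/(1/(110 - 1/4593) + 36) = 1/(1/(505229/4593) + 36) = 1/(4593/505229 + 36) = 1/(18192837/505229) = 505229/18192837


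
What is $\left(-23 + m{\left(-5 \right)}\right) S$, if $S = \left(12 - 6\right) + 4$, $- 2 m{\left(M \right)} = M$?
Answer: $-205$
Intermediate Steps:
$m{\left(M \right)} = - \frac{M}{2}$
$S = 10$ ($S = 6 + 4 = 10$)
$\left(-23 + m{\left(-5 \right)}\right) S = \left(-23 - - \frac{5}{2}\right) 10 = \left(-23 + \frac{5}{2}\right) 10 = \left(- \frac{41}{2}\right) 10 = -205$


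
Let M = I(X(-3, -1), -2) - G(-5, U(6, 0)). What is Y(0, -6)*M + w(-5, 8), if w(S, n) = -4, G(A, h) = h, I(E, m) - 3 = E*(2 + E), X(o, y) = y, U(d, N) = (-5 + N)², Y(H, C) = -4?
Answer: 88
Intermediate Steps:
I(E, m) = 3 + E*(2 + E)
M = -23 (M = (3 + (-1)² + 2*(-1)) - (-5 + 0)² = (3 + 1 - 2) - 1*(-5)² = 2 - 1*25 = 2 - 25 = -23)
Y(0, -6)*M + w(-5, 8) = -4*(-23) - 4 = 92 - 4 = 88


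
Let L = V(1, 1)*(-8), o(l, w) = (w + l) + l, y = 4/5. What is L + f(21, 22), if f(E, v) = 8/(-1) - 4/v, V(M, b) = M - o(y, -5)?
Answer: -2386/55 ≈ -43.382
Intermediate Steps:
y = ⅘ (y = 4*(⅕) = ⅘ ≈ 0.80000)
o(l, w) = w + 2*l (o(l, w) = (l + w) + l = w + 2*l)
V(M, b) = 17/5 + M (V(M, b) = M - (-5 + 2*(⅘)) = M - (-5 + 8/5) = M - 1*(-17/5) = M + 17/5 = 17/5 + M)
f(E, v) = -8 - 4/v (f(E, v) = 8*(-1) - 4/v = -8 - 4/v)
L = -176/5 (L = (17/5 + 1)*(-8) = (22/5)*(-8) = -176/5 ≈ -35.200)
L + f(21, 22) = -176/5 + (-8 - 4/22) = -176/5 + (-8 - 4*1/22) = -176/5 + (-8 - 2/11) = -176/5 - 90/11 = -2386/55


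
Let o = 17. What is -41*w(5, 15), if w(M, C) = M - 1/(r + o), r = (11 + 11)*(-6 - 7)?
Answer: -55186/269 ≈ -205.15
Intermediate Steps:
r = -286 (r = 22*(-13) = -286)
w(M, C) = 1/269 + M (w(M, C) = M - 1/(-286 + 17) = M - 1/(-269) = M - 1*(-1/269) = M + 1/269 = 1/269 + M)
-41*w(5, 15) = -41*(1/269 + 5) = -41*1346/269 = -55186/269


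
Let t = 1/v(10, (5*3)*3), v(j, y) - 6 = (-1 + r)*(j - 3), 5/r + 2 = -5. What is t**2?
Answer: 1/36 ≈ 0.027778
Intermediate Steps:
r = -5/7 (r = 5/(-2 - 5) = 5/(-7) = 5*(-1/7) = -5/7 ≈ -0.71429)
v(j, y) = 78/7 - 12*j/7 (v(j, y) = 6 + (-1 - 5/7)*(j - 3) = 6 - 12*(-3 + j)/7 = 6 + (36/7 - 12*j/7) = 78/7 - 12*j/7)
t = -1/6 (t = 1/(78/7 - 12/7*10) = 1/(78/7 - 120/7) = 1/(-6) = -1/6 ≈ -0.16667)
t**2 = (-1/6)**2 = 1/36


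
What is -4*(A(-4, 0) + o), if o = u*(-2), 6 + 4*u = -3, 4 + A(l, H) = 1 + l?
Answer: 10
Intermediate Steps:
A(l, H) = -3 + l (A(l, H) = -4 + (1 + l) = -3 + l)
u = -9/4 (u = -3/2 + (¼)*(-3) = -3/2 - ¾ = -9/4 ≈ -2.2500)
o = 9/2 (o = -9/4*(-2) = 9/2 ≈ 4.5000)
-4*(A(-4, 0) + o) = -4*((-3 - 4) + 9/2) = -4*(-7 + 9/2) = -4*(-5/2) = 10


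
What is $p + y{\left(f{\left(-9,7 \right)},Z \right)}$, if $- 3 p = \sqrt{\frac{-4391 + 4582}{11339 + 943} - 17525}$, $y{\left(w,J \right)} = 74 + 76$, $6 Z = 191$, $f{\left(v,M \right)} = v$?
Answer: $150 - \frac{7 i \sqrt{53951030862}}{36846} \approx 150.0 - 44.127 i$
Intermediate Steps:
$Z = \frac{191}{6}$ ($Z = \frac{1}{6} \cdot 191 = \frac{191}{6} \approx 31.833$)
$y{\left(w,J \right)} = 150$
$p = - \frac{7 i \sqrt{53951030862}}{36846}$ ($p = - \frac{\sqrt{\frac{-4391 + 4582}{11339 + 943} - 17525}}{3} = - \frac{\sqrt{\frac{191}{12282} - 17525}}{3} = - \frac{\sqrt{- \frac{215241859}{12282}}}{3} = - \frac{\frac{7}{12282} i \sqrt{53951030862}}{3} = - \frac{7 i \sqrt{53951030862}}{36846} \approx - 44.127 i$)
$p + y{\left(f{\left(-9,7 \right)},Z \right)} = - \frac{7 i \sqrt{53951030862}}{36846} + 150 = 150 - \frac{7 i \sqrt{53951030862}}{36846}$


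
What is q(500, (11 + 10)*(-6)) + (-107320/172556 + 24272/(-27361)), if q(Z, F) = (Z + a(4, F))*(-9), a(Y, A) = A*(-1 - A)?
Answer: 161997986902312/1180326179 ≈ 1.3725e+5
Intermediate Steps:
q(Z, F) = -9*Z + 9*F*(1 + F) (q(Z, F) = (Z - F*(1 + F))*(-9) = -9*Z + 9*F*(1 + F))
q(500, (11 + 10)*(-6)) + (-107320/172556 + 24272/(-27361)) = (-9*500 + 9*((11 + 10)*(-6))*(1 + (11 + 10)*(-6))) + (-107320/172556 + 24272/(-27361)) = (-4500 + 9*(21*(-6))*(1 + 21*(-6))) + (-107320*1/172556 + 24272*(-1/27361)) = (-4500 + 9*(-126)*(1 - 126)) + (-26830/43139 - 24272/27361) = (-4500 + 9*(-126)*(-125)) - 1781165438/1180326179 = (-4500 + 141750) - 1781165438/1180326179 = 137250 - 1781165438/1180326179 = 161997986902312/1180326179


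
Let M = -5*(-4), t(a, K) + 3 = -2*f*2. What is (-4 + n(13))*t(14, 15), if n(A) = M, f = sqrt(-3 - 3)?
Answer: -48 - 64*I*sqrt(6) ≈ -48.0 - 156.77*I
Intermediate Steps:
f = I*sqrt(6) (f = sqrt(-6) = I*sqrt(6) ≈ 2.4495*I)
t(a, K) = -3 - 4*I*sqrt(6) (t(a, K) = -3 - 2*I*sqrt(6)*2 = -3 - 4*I*sqrt(6))
M = 20
n(A) = 20
(-4 + n(13))*t(14, 15) = (-4 + 20)*(-3 - 4*I*sqrt(6)) = 16*(-3 - 4*I*sqrt(6)) = -48 - 64*I*sqrt(6)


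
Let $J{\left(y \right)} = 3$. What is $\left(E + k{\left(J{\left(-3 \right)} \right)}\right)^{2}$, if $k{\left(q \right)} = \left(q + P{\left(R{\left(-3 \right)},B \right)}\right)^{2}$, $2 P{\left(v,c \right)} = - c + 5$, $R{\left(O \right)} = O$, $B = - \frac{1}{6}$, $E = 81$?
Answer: $\frac{260919409}{20736} \approx 12583.0$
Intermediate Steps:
$B = - \frac{1}{6}$ ($B = \left(-1\right) \frac{1}{6} = - \frac{1}{6} \approx -0.16667$)
$P{\left(v,c \right)} = \frac{5}{2} - \frac{c}{2}$ ($P{\left(v,c \right)} = \frac{- c + 5}{2} = \frac{5 - c}{2} = \frac{5}{2} - \frac{c}{2}$)
$k{\left(q \right)} = \left(\frac{31}{12} + q\right)^{2}$ ($k{\left(q \right)} = \left(q + \left(\frac{5}{2} - - \frac{1}{12}\right)\right)^{2} = \left(q + \left(\frac{5}{2} + \frac{1}{12}\right)\right)^{2} = \left(q + \frac{31}{12}\right)^{2} = \left(\frac{31}{12} + q\right)^{2}$)
$\left(E + k{\left(J{\left(-3 \right)} \right)}\right)^{2} = \left(81 + \frac{\left(31 + 12 \cdot 3\right)^{2}}{144}\right)^{2} = \left(81 + \frac{\left(31 + 36\right)^{2}}{144}\right)^{2} = \left(81 + \frac{67^{2}}{144}\right)^{2} = \left(81 + \frac{1}{144} \cdot 4489\right)^{2} = \left(81 + \frac{4489}{144}\right)^{2} = \left(\frac{16153}{144}\right)^{2} = \frac{260919409}{20736}$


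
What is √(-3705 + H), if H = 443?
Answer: I*√3262 ≈ 57.114*I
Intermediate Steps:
√(-3705 + H) = √(-3705 + 443) = √(-3262) = I*√3262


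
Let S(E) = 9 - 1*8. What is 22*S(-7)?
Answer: 22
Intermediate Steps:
S(E) = 1 (S(E) = 9 - 8 = 1)
22*S(-7) = 22*1 = 22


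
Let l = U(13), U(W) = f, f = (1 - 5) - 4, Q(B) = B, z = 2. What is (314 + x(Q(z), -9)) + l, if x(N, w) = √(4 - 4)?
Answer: 306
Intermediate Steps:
x(N, w) = 0 (x(N, w) = √0 = 0)
f = -8 (f = -4 - 4 = -8)
U(W) = -8
l = -8
(314 + x(Q(z), -9)) + l = (314 + 0) - 8 = 314 - 8 = 306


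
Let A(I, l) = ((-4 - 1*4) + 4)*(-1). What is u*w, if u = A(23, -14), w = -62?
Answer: -248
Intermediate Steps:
A(I, l) = 4 (A(I, l) = ((-4 - 4) + 4)*(-1) = (-8 + 4)*(-1) = -4*(-1) = 4)
u = 4
u*w = 4*(-62) = -248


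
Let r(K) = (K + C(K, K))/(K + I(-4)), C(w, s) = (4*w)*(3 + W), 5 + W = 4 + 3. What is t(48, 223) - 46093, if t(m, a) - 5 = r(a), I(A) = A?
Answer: -3362863/73 ≈ -46067.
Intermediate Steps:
W = 2 (W = -5 + (4 + 3) = -5 + 7 = 2)
C(w, s) = 20*w (C(w, s) = (4*w)*(3 + 2) = (4*w)*5 = 20*w)
r(K) = 21*K/(-4 + K) (r(K) = (K + 20*K)/(K - 4) = (21*K)/(-4 + K) = 21*K/(-4 + K))
t(m, a) = 5 + 21*a/(-4 + a)
t(48, 223) - 46093 = 2*(-10 + 13*223)/(-4 + 223) - 46093 = 2*(-10 + 2899)/219 - 46093 = 2*(1/219)*2889 - 46093 = 1926/73 - 46093 = -3362863/73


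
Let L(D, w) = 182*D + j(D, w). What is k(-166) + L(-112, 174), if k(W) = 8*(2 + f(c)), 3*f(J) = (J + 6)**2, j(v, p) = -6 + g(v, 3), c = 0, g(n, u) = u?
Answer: -20275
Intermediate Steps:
j(v, p) = -3 (j(v, p) = -6 + 3 = -3)
f(J) = (6 + J)**2/3 (f(J) = (J + 6)**2/3 = (6 + J)**2/3)
L(D, w) = -3 + 182*D (L(D, w) = 182*D - 3 = -3 + 182*D)
k(W) = 112 (k(W) = 8*(2 + (6 + 0)**2/3) = 8*(2 + (1/3)*6**2) = 8*(2 + (1/3)*36) = 8*(2 + 12) = 8*14 = 112)
k(-166) + L(-112, 174) = 112 + (-3 + 182*(-112)) = 112 + (-3 - 20384) = 112 - 20387 = -20275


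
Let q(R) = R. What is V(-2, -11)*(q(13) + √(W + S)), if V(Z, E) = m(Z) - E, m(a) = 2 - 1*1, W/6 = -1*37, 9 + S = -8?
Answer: 156 + 12*I*√239 ≈ 156.0 + 185.52*I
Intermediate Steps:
S = -17 (S = -9 - 8 = -17)
W = -222 (W = 6*(-1*37) = 6*(-37) = -222)
m(a) = 1 (m(a) = 2 - 1 = 1)
V(Z, E) = 1 - E
V(-2, -11)*(q(13) + √(W + S)) = (1 - 1*(-11))*(13 + √(-222 - 17)) = (1 + 11)*(13 + √(-239)) = 12*(13 + I*√239) = 156 + 12*I*√239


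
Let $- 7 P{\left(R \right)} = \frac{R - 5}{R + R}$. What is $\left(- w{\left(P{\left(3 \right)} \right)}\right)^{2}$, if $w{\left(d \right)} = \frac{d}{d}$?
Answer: $1$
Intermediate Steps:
$P{\left(R \right)} = - \frac{-5 + R}{14 R}$ ($P{\left(R \right)} = - \frac{\left(R - 5\right) \frac{1}{R + R}}{7} = - \frac{\left(-5 + R\right) \frac{1}{2 R}}{7} = - \frac{\frac{1}{2} \frac{1}{R} \left(-5 + R\right)}{7} = - \frac{-5 + R}{14 R}$)
$w{\left(d \right)} = 1$
$\left(- w{\left(P{\left(3 \right)} \right)}\right)^{2} = \left(\left(-1\right) 1\right)^{2} = \left(-1\right)^{2} = 1$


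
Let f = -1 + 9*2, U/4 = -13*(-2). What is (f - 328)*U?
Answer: -32344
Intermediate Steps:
U = 104 (U = 4*(-13*(-2)) = 4*26 = 104)
f = 17 (f = -1 + 18 = 17)
(f - 328)*U = (17 - 328)*104 = -311*104 = -32344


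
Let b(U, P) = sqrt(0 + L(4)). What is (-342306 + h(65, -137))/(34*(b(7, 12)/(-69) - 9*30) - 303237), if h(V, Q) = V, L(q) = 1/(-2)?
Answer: 509055196832217/464694462174107 - 401448693*I*sqrt(2)/464694462174107 ≈ 1.0955 - 1.2217e-6*I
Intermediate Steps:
L(q) = -1/2
b(U, P) = I*sqrt(2)/2 (b(U, P) = sqrt(0 - 1/2) = sqrt(-1/2) = I*sqrt(2)/2)
(-342306 + h(65, -137))/(34*(b(7, 12)/(-69) - 9*30) - 303237) = (-342306 + 65)/(34*((I*sqrt(2)/2)/(-69) - 9*30) - 303237) = -342241/(34*((I*sqrt(2)/2)*(-1/69) - 270) - 303237) = -342241/(34*(-I*sqrt(2)/138 - 270) - 303237) = -342241/(34*(-270 - I*sqrt(2)/138) - 303237) = -342241/((-9180 - 17*I*sqrt(2)/69) - 303237) = -342241/(-312417 - 17*I*sqrt(2)/69)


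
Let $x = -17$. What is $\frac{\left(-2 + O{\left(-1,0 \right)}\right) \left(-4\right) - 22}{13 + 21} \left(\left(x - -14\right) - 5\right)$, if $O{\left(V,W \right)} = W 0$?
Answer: $\frac{56}{17} \approx 3.2941$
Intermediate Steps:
$O{\left(V,W \right)} = 0$
$\frac{\left(-2 + O{\left(-1,0 \right)}\right) \left(-4\right) - 22}{13 + 21} \left(\left(x - -14\right) - 5\right) = \frac{\left(-2 + 0\right) \left(-4\right) - 22}{13 + 21} \left(\left(-17 - -14\right) - 5\right) = \frac{\left(-2\right) \left(-4\right) - 22}{34} \left(\left(-17 + 14\right) - 5\right) = \left(8 - 22\right) \frac{1}{34} \left(-3 - 5\right) = \left(-14\right) \frac{1}{34} \left(-8\right) = \left(- \frac{7}{17}\right) \left(-8\right) = \frac{56}{17}$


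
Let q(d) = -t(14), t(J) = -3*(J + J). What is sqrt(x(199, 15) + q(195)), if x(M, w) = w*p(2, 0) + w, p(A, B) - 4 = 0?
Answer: sqrt(159) ≈ 12.610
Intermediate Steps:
t(J) = -6*J
p(A, B) = 4 (p(A, B) = 4 + 0 = 4)
x(M, w) = 5*w (x(M, w) = w*4 + w = 4*w + w = 5*w)
q(d) = 84 (q(d) = -(-6)*14 = -1*(-84) = 84)
sqrt(x(199, 15) + q(195)) = sqrt(5*15 + 84) = sqrt(75 + 84) = sqrt(159)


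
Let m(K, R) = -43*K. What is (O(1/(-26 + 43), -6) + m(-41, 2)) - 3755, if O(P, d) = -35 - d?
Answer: -2021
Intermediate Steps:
(O(1/(-26 + 43), -6) + m(-41, 2)) - 3755 = ((-35 - 1*(-6)) - 43*(-41)) - 3755 = ((-35 + 6) + 1763) - 3755 = (-29 + 1763) - 3755 = 1734 - 3755 = -2021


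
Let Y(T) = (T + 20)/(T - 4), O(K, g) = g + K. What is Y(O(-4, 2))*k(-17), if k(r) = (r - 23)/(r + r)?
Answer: -60/17 ≈ -3.5294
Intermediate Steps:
O(K, g) = K + g
Y(T) = (20 + T)/(-4 + T)
k(r) = (-23 + r)/(2*r) (k(r) = (-23 + r)/((2*r)) = (-23 + r)*(1/(2*r)) = (-23 + r)/(2*r))
Y(O(-4, 2))*k(-17) = ((20 + (-4 + 2))/(-4 + (-4 + 2)))*((½)*(-23 - 17)/(-17)) = ((20 - 2)/(-4 - 2))*((½)*(-1/17)*(-40)) = (18/(-6))*(20/17) = -⅙*18*(20/17) = -3*20/17 = -60/17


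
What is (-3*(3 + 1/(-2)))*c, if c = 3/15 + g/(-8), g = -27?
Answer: -429/16 ≈ -26.813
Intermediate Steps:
c = 143/40 (c = 3/15 - 27/(-8) = 3*(1/15) - 27*(-1/8) = 1/5 + 27/8 = 143/40 ≈ 3.5750)
(-3*(3 + 1/(-2)))*c = -3*(3 + 1/(-2))*(143/40) = -3*(3 - 1/2)*(143/40) = -3*5/2*(143/40) = -15/2*143/40 = -429/16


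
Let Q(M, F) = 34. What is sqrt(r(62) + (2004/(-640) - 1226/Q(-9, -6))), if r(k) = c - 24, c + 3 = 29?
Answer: I*sqrt(17196690)/680 ≈ 6.0984*I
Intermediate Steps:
c = 26 (c = -3 + 29 = 26)
r(k) = 2 (r(k) = 26 - 24 = 2)
sqrt(r(62) + (2004/(-640) - 1226/Q(-9, -6))) = sqrt(2 + (2004/(-640) - 1226/34)) = sqrt(2 + (2004*(-1/640) - 1226*1/34)) = sqrt(2 + (-501/160 - 613/17)) = sqrt(2 - 106597/2720) = sqrt(-101157/2720) = I*sqrt(17196690)/680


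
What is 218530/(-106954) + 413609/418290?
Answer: -23585888357/22368894330 ≈ -1.0544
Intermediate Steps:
218530/(-106954) + 413609/418290 = 218530*(-1/106954) + 413609*(1/418290) = -109265/53477 + 413609/418290 = -23585888357/22368894330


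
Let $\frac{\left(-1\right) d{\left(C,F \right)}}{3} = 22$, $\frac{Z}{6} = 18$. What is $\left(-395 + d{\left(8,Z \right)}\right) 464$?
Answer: $-213904$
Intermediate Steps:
$Z = 108$ ($Z = 6 \cdot 18 = 108$)
$d{\left(C,F \right)} = -66$ ($d{\left(C,F \right)} = \left(-3\right) 22 = -66$)
$\left(-395 + d{\left(8,Z \right)}\right) 464 = \left(-395 - 66\right) 464 = \left(-461\right) 464 = -213904$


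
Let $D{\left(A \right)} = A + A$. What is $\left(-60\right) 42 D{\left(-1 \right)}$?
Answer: $5040$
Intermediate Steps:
$D{\left(A \right)} = 2 A$
$\left(-60\right) 42 D{\left(-1 \right)} = \left(-60\right) 42 \cdot 2 \left(-1\right) = \left(-2520\right) \left(-2\right) = 5040$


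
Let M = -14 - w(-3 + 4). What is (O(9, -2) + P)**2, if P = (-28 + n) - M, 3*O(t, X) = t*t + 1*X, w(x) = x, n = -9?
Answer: 169/9 ≈ 18.778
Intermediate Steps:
M = -15 (M = -14 - (-3 + 4) = -14 - 1*1 = -14 - 1 = -15)
O(t, X) = X/3 + t**2/3 (O(t, X) = (t*t + 1*X)/3 = (t**2 + X)/3 = (X + t**2)/3 = X/3 + t**2/3)
P = -22 (P = (-28 - 9) - 1*(-15) = -37 + 15 = -22)
(O(9, -2) + P)**2 = (((1/3)*(-2) + (1/3)*9**2) - 22)**2 = ((-2/3 + (1/3)*81) - 22)**2 = ((-2/3 + 27) - 22)**2 = (79/3 - 22)**2 = (13/3)**2 = 169/9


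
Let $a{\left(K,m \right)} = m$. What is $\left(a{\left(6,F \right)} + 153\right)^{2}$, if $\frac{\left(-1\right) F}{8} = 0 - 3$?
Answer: $31329$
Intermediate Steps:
$F = 24$ ($F = - 8 \left(0 - 3\right) = \left(-8\right) \left(-3\right) = 24$)
$\left(a{\left(6,F \right)} + 153\right)^{2} = \left(24 + 153\right)^{2} = 177^{2} = 31329$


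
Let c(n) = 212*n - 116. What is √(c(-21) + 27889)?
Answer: √23321 ≈ 152.71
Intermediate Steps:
c(n) = -116 + 212*n
√(c(-21) + 27889) = √((-116 + 212*(-21)) + 27889) = √((-116 - 4452) + 27889) = √(-4568 + 27889) = √23321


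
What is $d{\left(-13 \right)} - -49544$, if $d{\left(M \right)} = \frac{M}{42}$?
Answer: $\frac{2080835}{42} \approx 49544.0$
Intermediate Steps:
$d{\left(M \right)} = \frac{M}{42}$ ($d{\left(M \right)} = M \frac{1}{42} = \frac{M}{42}$)
$d{\left(-13 \right)} - -49544 = \frac{1}{42} \left(-13\right) - -49544 = - \frac{13}{42} + 49544 = \frac{2080835}{42}$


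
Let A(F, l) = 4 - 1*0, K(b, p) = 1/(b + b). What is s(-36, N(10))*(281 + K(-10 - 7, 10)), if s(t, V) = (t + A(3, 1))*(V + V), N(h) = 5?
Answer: -1528480/17 ≈ -89911.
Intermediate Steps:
K(b, p) = 1/(2*b)
A(F, l) = 4 (A(F, l) = 4 + 0 = 4)
s(t, V) = 2*V*(4 + t) (s(t, V) = (t + 4)*(V + V) = (4 + t)*(2*V) = 2*V*(4 + t))
s(-36, N(10))*(281 + K(-10 - 7, 10)) = (2*5*(4 - 36))*(281 + 1/(2*(-10 - 7))) = (2*5*(-32))*(281 + (½)/(-17)) = -320*(281 + (½)*(-1/17)) = -320*(281 - 1/34) = -320*9553/34 = -1528480/17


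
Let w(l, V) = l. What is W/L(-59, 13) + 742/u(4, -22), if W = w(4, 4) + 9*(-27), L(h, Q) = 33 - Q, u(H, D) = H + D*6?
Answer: -5679/320 ≈ -17.747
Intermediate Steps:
u(H, D) = H + 6*D
W = -239 (W = 4 + 9*(-27) = 4 - 243 = -239)
W/L(-59, 13) + 742/u(4, -22) = -239/(33 - 1*13) + 742/(4 + 6*(-22)) = -239/(33 - 13) + 742/(4 - 132) = -239/20 + 742/(-128) = -239*1/20 + 742*(-1/128) = -239/20 - 371/64 = -5679/320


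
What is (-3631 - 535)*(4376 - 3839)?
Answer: -2237142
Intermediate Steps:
(-3631 - 535)*(4376 - 3839) = -4166*537 = -2237142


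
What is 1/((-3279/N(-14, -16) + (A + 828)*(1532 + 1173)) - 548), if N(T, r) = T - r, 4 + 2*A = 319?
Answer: 1/2663590 ≈ 3.7543e-7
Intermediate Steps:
A = 315/2 (A = -2 + (½)*319 = -2 + 319/2 = 315/2 ≈ 157.50)
1/((-3279/N(-14, -16) + (A + 828)*(1532 + 1173)) - 548) = 1/((-3279/(-14 - 1*(-16)) + (315/2 + 828)*(1532 + 1173)) - 548) = 1/((-3279/(-14 + 16) + (1971/2)*2705) - 548) = 1/((-3279/2 + 5331555/2) - 548) = 1/(2664138 - 548) = 1/2663590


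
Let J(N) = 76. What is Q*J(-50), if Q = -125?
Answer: -9500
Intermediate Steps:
Q*J(-50) = -125*76 = -9500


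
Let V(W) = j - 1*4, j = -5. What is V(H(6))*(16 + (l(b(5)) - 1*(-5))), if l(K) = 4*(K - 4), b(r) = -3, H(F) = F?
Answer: 63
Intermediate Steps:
l(K) = -16 + 4*K (l(K) = 4*(-4 + K) = -16 + 4*K)
V(W) = -9 (V(W) = -5 - 1*4 = -5 - 4 = -9)
V(H(6))*(16 + (l(b(5)) - 1*(-5))) = -9*(16 + ((-16 + 4*(-3)) - 1*(-5))) = -9*(16 + ((-16 - 12) + 5)) = -9*(16 + (-28 + 5)) = -9*(16 - 23) = -9*(-7) = 63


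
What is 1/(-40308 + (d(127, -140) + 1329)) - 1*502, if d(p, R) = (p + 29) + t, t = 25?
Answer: -19476597/38798 ≈ -502.00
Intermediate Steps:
d(p, R) = 54 + p (d(p, R) = (p + 29) + 25 = (29 + p) + 25 = 54 + p)
1/(-40308 + (d(127, -140) + 1329)) - 1*502 = 1/(-40308 + ((54 + 127) + 1329)) - 1*502 = 1/(-40308 + (181 + 1329)) - 502 = 1/(-40308 + 1510) - 502 = 1/(-38798) - 502 = -1/38798 - 502 = -19476597/38798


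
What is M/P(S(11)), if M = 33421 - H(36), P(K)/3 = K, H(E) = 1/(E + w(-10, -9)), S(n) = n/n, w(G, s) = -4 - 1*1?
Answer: 345350/31 ≈ 11140.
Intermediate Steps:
w(G, s) = -5 (w(G, s) = -4 - 1 = -5)
S(n) = 1
H(E) = 1/(-5 + E) (H(E) = 1/(E - 5) = 1/(-5 + E))
P(K) = 3*K
M = 1036050/31 (M = 33421 - 1/(-5 + 36) = 33421 - 1/31 = 1036050/31 ≈ 33421.)
M/P(S(11)) = 1036050/(31*((3*1))) = (1036050/31)/3 = (1036050/31)*(1/3) = 345350/31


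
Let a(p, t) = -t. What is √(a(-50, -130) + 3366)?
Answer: 2*√874 ≈ 59.127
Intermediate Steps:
√(a(-50, -130) + 3366) = √(-1*(-130) + 3366) = √(130 + 3366) = √3496 = 2*√874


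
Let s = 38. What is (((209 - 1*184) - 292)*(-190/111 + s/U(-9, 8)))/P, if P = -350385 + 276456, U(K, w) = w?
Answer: 6319/575868 ≈ 0.010973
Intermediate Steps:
P = -73929
(((209 - 1*184) - 292)*(-190/111 + s/U(-9, 8)))/P = (((209 - 1*184) - 292)*(-190/111 + 38/8))/(-73929) = (((209 - 184) - 292)*(-190*1/111 + 38*(⅛)))*(-1/73929) = ((25 - 292)*(-190/111 + 19/4))*(-1/73929) = -267*1349/444*(-1/73929) = -120061/148*(-1/73929) = 6319/575868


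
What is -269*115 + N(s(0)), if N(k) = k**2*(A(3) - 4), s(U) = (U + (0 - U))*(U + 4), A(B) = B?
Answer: -30935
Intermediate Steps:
s(U) = 0 (s(U) = (U - U)*(4 + U) = 0*(4 + U) = 0)
N(k) = -k**2 (N(k) = k**2*(3 - 4) = k**2*(-1) = -k**2)
-269*115 + N(s(0)) = -269*115 - 1*0**2 = -30935 - 1*0 = -30935 + 0 = -30935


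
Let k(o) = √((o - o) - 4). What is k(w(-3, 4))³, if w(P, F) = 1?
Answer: -8*I ≈ -8.0*I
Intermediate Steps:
k(o) = 2*I (k(o) = √(0 - 4) = √(-4) = 2*I)
k(w(-3, 4))³ = (2*I)³ = -8*I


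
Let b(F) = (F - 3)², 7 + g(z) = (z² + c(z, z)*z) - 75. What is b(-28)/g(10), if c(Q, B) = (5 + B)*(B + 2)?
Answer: 961/1818 ≈ 0.52860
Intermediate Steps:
c(Q, B) = (2 + B)*(5 + B) (c(Q, B) = (5 + B)*(2 + B) = (2 + B)*(5 + B))
g(z) = -82 + z² + z*(10 + z² + 7*z) (g(z) = -7 + ((z² + (10 + z² + 7*z)*z) - 75) = -7 + ((z² + z*(10 + z² + 7*z)) - 75) = -7 + (-75 + z² + z*(10 + z² + 7*z)) = -82 + z² + z*(10 + z² + 7*z))
b(F) = (-3 + F)²
b(-28)/g(10) = (-3 - 28)²/(-82 + 10³ + 8*10² + 10*10) = (-31)²/(-82 + 1000 + 8*100 + 100) = 961/(-82 + 1000 + 800 + 100) = 961/1818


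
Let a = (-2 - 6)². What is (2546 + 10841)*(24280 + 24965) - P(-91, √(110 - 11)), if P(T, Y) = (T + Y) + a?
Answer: 659242842 - 3*√11 ≈ 6.5924e+8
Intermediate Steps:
a = 64 (a = (-8)² = 64)
P(T, Y) = 64 + T + Y (P(T, Y) = (T + Y) + 64 = 64 + T + Y)
(2546 + 10841)*(24280 + 24965) - P(-91, √(110 - 11)) = (2546 + 10841)*(24280 + 24965) - (64 - 91 + √(110 - 11)) = 13387*49245 - (64 - 91 + √99) = 659242815 - (64 - 91 + 3*√11) = 659242815 - (-27 + 3*√11) = 659242815 + (27 - 3*√11) = 659242842 - 3*√11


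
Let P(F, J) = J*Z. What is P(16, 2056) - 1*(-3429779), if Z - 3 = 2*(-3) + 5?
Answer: 3433891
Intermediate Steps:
Z = 2 (Z = 3 + (2*(-3) + 5) = 3 + (-6 + 5) = 3 - 1 = 2)
P(F, J) = 2*J (P(F, J) = J*2 = 2*J)
P(16, 2056) - 1*(-3429779) = 2*2056 - 1*(-3429779) = 4112 + 3429779 = 3433891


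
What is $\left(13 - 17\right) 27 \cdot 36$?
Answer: $-3888$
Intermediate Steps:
$\left(13 - 17\right) 27 \cdot 36 = \left(-4\right) 27 \cdot 36 = \left(-108\right) 36 = -3888$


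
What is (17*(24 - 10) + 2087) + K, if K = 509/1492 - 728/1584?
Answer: 343403605/147708 ≈ 2324.9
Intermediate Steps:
K = -17495/147708 (K = 509*(1/1492) - 728*1/1584 = 509/1492 - 91/198 = -17495/147708 ≈ -0.11844)
(17*(24 - 10) + 2087) + K = (17*(24 - 10) + 2087) - 17495/147708 = (17*14 + 2087) - 17495/147708 = (238 + 2087) - 17495/147708 = 2325 - 17495/147708 = 343403605/147708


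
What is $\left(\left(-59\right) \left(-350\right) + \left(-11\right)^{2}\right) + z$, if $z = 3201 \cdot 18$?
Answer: $78389$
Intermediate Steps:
$z = 57618$
$\left(\left(-59\right) \left(-350\right) + \left(-11\right)^{2}\right) + z = \left(\left(-59\right) \left(-350\right) + \left(-11\right)^{2}\right) + 57618 = \left(20650 + 121\right) + 57618 = 20771 + 57618 = 78389$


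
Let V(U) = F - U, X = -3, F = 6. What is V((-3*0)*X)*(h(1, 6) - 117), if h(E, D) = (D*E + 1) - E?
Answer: -666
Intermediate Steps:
h(E, D) = 1 - E + D*E (h(E, D) = (1 + D*E) - E = 1 - E + D*E)
V(U) = 6 - U
V((-3*0)*X)*(h(1, 6) - 117) = (6 - (-3*0)*(-3))*((1 - 1*1 + 6*1) - 117) = (6 - 0*(-3))*((1 - 1 + 6) - 117) = (6 - 1*0)*(6 - 117) = (6 + 0)*(-111) = 6*(-111) = -666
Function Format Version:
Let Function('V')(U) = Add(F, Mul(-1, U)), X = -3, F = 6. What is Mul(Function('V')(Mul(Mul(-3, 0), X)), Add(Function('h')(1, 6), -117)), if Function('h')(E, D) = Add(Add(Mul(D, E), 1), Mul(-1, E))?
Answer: -666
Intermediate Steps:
Function('h')(E, D) = Add(1, Mul(-1, E), Mul(D, E)) (Function('h')(E, D) = Add(Add(1, Mul(D, E)), Mul(-1, E)) = Add(1, Mul(-1, E), Mul(D, E)))
Function('V')(U) = Add(6, Mul(-1, U))
Mul(Function('V')(Mul(Mul(-3, 0), X)), Add(Function('h')(1, 6), -117)) = Mul(Add(6, Mul(-1, Mul(Mul(-3, 0), -3))), Add(Add(1, Mul(-1, 1), Mul(6, 1)), -117)) = Mul(Add(6, Mul(-1, Mul(0, -3))), Add(Add(1, -1, 6), -117)) = Mul(Add(6, Mul(-1, 0)), Add(6, -117)) = Mul(Add(6, 0), -111) = Mul(6, -111) = -666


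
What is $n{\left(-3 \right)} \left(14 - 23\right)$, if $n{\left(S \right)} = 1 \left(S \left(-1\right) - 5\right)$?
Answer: $18$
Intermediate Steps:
$n{\left(S \right)} = -5 - S$ ($n{\left(S \right)} = 1 \left(- S - 5\right) = 1 \left(-5 - S\right) = -5 - S$)
$n{\left(-3 \right)} \left(14 - 23\right) = \left(-5 - -3\right) \left(14 - 23\right) = \left(-5 + 3\right) \left(-9\right) = \left(-2\right) \left(-9\right) = 18$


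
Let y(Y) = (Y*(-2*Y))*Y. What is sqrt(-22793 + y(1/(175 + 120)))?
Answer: I*sqrt(172619380796215)/87025 ≈ 150.97*I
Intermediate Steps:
y(Y) = -2*Y**3 (y(Y) = (-2*Y**2)*Y = -2*Y**3)
sqrt(-22793 + y(1/(175 + 120))) = sqrt(-22793 - 2/(175 + 120)**3) = sqrt(-22793 - 2*(1/295)**3) = sqrt(-22793 - 2*1/25672375) = sqrt(-22793 - 2/25672375) = sqrt(-585150443377/25672375) = I*sqrt(172619380796215)/87025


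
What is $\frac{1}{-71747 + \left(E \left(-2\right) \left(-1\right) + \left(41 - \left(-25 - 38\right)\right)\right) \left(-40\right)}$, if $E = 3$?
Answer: $- \frac{1}{76147} \approx -1.3132 \cdot 10^{-5}$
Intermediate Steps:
$\frac{1}{-71747 + \left(E \left(-2\right) \left(-1\right) + \left(41 - \left(-25 - 38\right)\right)\right) \left(-40\right)} = \frac{1}{-71747 + \left(3 \left(-2\right) \left(-1\right) + \left(41 - \left(-25 - 38\right)\right)\right) \left(-40\right)} = \frac{1}{-71747 + \left(\left(-6\right) \left(-1\right) + \left(41 - \left(-25 - 38\right)\right)\right) \left(-40\right)} = \frac{1}{-71747 + \left(6 + \left(41 - -63\right)\right) \left(-40\right)} = \frac{1}{-71747 + \left(6 + \left(41 + 63\right)\right) \left(-40\right)} = \frac{1}{-71747 + \left(6 + 104\right) \left(-40\right)} = \frac{1}{-71747 + 110 \left(-40\right)} = \frac{1}{-71747 - 4400} = \frac{1}{-76147} = - \frac{1}{76147}$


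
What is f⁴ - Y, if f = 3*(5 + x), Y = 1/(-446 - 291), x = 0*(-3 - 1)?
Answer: 37310626/737 ≈ 50625.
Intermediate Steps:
x = 0 (x = 0*(-4) = 0)
Y = -1/737 (Y = 1/(-737) = -1/737 ≈ -0.0013569)
f = 15 (f = 3*(5 + 0) = 3*5 = 15)
f⁴ - Y = 15⁴ - 1*(-1/737) = 50625 + 1/737 = 37310626/737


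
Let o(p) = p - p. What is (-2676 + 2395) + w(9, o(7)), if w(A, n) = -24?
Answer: -305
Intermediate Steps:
o(p) = 0
(-2676 + 2395) + w(9, o(7)) = (-2676 + 2395) - 24 = -281 - 24 = -305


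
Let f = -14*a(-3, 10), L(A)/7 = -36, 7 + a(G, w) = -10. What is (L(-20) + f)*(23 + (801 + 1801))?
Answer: -36750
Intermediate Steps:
a(G, w) = -17 (a(G, w) = -7 - 10 = -17)
L(A) = -252 (L(A) = 7*(-36) = -252)
f = 238 (f = -14*(-17) = 238)
(L(-20) + f)*(23 + (801 + 1801)) = (-252 + 238)*(23 + (801 + 1801)) = -14*(23 + 2602) = -14*2625 = -36750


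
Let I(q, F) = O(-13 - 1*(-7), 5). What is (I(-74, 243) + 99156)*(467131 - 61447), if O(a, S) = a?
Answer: 40223568600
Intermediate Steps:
I(q, F) = -6 (I(q, F) = -13 - 1*(-7) = -13 + 7 = -6)
(I(-74, 243) + 99156)*(467131 - 61447) = (-6 + 99156)*(467131 - 61447) = 99150*405684 = 40223568600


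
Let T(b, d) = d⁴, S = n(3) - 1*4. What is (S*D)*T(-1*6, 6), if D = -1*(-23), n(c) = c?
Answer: -29808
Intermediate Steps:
S = -1 (S = 3 - 1*4 = 3 - 4 = -1)
D = 23
(S*D)*T(-1*6, 6) = -1*23*6⁴ = -23*1296 = -29808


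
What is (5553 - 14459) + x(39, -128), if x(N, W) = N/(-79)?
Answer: -703613/79 ≈ -8906.5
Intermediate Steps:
x(N, W) = -N/79 (x(N, W) = N*(-1/79) = -N/79)
(5553 - 14459) + x(39, -128) = (5553 - 14459) - 1/79*39 = -8906 - 39/79 = -703613/79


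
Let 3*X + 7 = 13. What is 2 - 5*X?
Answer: -8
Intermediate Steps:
X = 2 (X = -7/3 + (1/3)*13 = -7/3 + 13/3 = 2)
2 - 5*X = 2 - 5*2 = 2 - 10 = -8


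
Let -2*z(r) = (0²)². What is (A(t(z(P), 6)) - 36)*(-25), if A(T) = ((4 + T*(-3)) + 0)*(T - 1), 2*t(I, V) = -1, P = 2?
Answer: 4425/4 ≈ 1106.3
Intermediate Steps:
z(r) = 0 (z(r) = -(0²)²/2 = -½*0² = -½*0 = 0)
t(I, V) = -½ (t(I, V) = (½)*(-1) = -½)
A(T) = (-1 + T)*(4 - 3*T) (A(T) = ((4 - 3*T) + 0)*(-1 + T) = (4 - 3*T)*(-1 + T) = (-1 + T)*(4 - 3*T))
(A(t(z(P), 6)) - 36)*(-25) = ((-4 - 3*(-½)² + 7*(-½)) - 36)*(-25) = ((-4 - 3*¼ - 7/2) - 36)*(-25) = ((-4 - ¾ - 7/2) - 36)*(-25) = (-33/4 - 36)*(-25) = -177/4*(-25) = 4425/4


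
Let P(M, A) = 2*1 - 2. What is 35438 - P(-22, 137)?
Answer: 35438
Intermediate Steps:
P(M, A) = 0 (P(M, A) = 2 - 2 = 0)
35438 - P(-22, 137) = 35438 - 1*0 = 35438 + 0 = 35438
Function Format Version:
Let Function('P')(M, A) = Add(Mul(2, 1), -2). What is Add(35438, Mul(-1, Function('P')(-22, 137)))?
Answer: 35438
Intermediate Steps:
Function('P')(M, A) = 0 (Function('P')(M, A) = Add(2, -2) = 0)
Add(35438, Mul(-1, Function('P')(-22, 137))) = Add(35438, Mul(-1, 0)) = Add(35438, 0) = 35438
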